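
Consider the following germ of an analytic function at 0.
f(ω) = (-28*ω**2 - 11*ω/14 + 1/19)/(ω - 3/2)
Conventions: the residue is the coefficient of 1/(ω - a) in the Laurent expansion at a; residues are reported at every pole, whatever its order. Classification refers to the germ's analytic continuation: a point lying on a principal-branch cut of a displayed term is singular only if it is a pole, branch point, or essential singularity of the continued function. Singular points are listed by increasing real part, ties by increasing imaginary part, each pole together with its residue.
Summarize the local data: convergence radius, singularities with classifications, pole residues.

Denominator factor (ω - 3/2): pole of order 1 at 3/2, modulus 3/2.
The radius of convergence is the smallest modulus among the singular points: 3/2.
At the order-1 pole 3/2 set g(ω) = (ω - (3/2))*f(ω) = -28*ω**2 - 11*ω/14 + 1/19.
Simple pole: residue = g(a) at a = 3/2, which is -34115/532.

Radius of convergence at 0: 3/2.
At 3/2: a pole of order 1; residue -34115/532.


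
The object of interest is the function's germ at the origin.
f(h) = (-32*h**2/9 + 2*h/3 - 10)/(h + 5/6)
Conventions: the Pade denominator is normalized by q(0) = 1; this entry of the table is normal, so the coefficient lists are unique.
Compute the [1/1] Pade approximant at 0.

Taylor coefficients needed (expand at 0): a_0 = -12, a_1 = 76/5, a_2 = -1688/75.
Write the denominator as Q(h) = 1 + q1*h. Requiring Q*f - P = O(h^3) with deg P <= 1 kills the coefficients of h^2..h^2 in Q*f:
  h^2: a_2 + q1*a_1 = 0, i.e. -1688/75 + (76/5)*q1 = 0.
Solving this linear system: q1 = 422/285.
The numerator is Q*f truncated at degree 1: P0 = a_0 = -12; P1 = a_1 + q1*a_0 = -244/95.

The Pade approximant has numerator coefficients [-12, -244/95]; denominator coefficients [1, 422/285].


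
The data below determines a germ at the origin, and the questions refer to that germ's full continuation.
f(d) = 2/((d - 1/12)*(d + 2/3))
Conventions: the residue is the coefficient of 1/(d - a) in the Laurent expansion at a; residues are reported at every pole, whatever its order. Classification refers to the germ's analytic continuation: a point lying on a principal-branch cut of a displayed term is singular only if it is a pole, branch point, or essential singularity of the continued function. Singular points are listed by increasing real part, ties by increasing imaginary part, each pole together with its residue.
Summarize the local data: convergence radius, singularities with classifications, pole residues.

Radius of convergence at 0: 1/12.
At -2/3: a pole of order 1; residue -8/3.
At 1/12: a pole of order 1; residue 8/3.

Denominator factor (d + 2/3): pole of order 1 at -2/3, modulus 2/3.
Denominator factor (d - 1/12): pole of order 1 at 1/12, modulus 1/12.
The radius of convergence is the smallest modulus among the singular points: 1/12.
At the order-1 pole -2/3 set g(d) = (d - (-2/3))*f(d) = 2/(d - 1/12).
Simple pole: residue = g(a) at a = -2/3, which is -8/3.
At the order-1 pole 1/12 set g(d) = (d - (1/12))*f(d) = 2/(d + 2/3).
Simple pole: residue = g(a) at a = 1/12, which is 8/3.
List the singular points by increasing real part (a conjugate pair: the negative imaginary part first).


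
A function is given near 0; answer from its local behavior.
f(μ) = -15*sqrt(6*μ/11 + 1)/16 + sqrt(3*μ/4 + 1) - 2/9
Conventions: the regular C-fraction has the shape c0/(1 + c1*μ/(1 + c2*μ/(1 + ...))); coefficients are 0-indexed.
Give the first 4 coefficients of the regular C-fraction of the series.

Taylor coefficients (expand at 0): a_0 = -23/144, a_1 = 21/176, a_2 = -549/15488, a_3 = 22977/1362944.
c0 = a_0 = -23/144. Peel one level at a time: if S = 1 + c*μ/S' with S'(0) = 1, then c is the μ-coefficient of S and S' = c*μ/(S - 1).
S_1 = c0/f = 1 + (189/253)*μ + (172125/512072)*μ^2 + ...; c1 = 189/253.
S_2 = c1*μ/(S_1 - 1) = 1 + (-6375/14168)*μ + (-5031/94864)*μ^2 + ...; c2 = -6375/14168.
S_3 = c2*μ/(S_2 - 1) = 1 + (-38571/327250)*μ + ...; c3 = -38571/327250.

The regular C-fraction coefficients are [-23/144, 189/253, -6375/14168, -38571/327250].


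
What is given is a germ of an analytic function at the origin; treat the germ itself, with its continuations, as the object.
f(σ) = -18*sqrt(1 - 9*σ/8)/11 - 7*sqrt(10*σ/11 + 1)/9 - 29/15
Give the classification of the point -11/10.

The point is an algebraic (square-root) branch point.

The term (-7/9)*sqrt(1 - σ/(-11/10)) has argument 1 - -11/10/(-11/10) = 0 at -11/10: a square-root (algebraic, two-sheeted) branch point; the remaining terms are analytic or single-valued there.


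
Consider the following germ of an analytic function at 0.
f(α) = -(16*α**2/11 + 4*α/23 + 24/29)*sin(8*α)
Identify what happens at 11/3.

The point is a regular point.

There is no denominator, hence no pole anywhere.
The factor -sin(8*α) is entire.
So the germ continues analytically to 11/3.


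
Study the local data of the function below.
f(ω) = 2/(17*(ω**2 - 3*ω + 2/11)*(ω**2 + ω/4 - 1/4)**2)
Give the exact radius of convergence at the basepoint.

Denominator factor (ω**2 - 3*ω + 2/11): discriminant 91/11, real irrational roots 3/2 + (1/22)*sqrt(1001) and 3/2 - (1/22)*sqrt(1001); poles of order 1, moduli 3/2 + (1/22)*sqrt(1001) and 3/2 - (1/22)*sqrt(1001).
Denominator factor (ω**2 + ω/4 - 1/4)^2: discriminant 17/16, real irrational roots -1/8 + (1/8)*sqrt(17) and -1/8 - (1/8)*sqrt(17); poles of order 2, moduli -1/8 + (1/8)*sqrt(17) and 1/8 + (1/8)*sqrt(17).
The radius of convergence is the smallest modulus among the singular points: 3/2 - (1/22)*sqrt(1001).

The radius of convergence is 3/2 - (1/22)*sqrt(1001).


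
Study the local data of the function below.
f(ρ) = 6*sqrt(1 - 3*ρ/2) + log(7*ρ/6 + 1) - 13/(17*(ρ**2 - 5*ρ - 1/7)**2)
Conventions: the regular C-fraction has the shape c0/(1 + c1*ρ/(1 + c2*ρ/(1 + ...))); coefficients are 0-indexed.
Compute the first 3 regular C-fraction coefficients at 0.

The regular C-fraction coefficients are [-535/17, 26720/321, -6969633459/228723200].

Taylor coefficients (expand at 0): a_0 = -535/17, a_1 = 133600/51, a_2 = -19905317/144.
c0 = a_0 = -535/17. Peel one level at a time: if S = 1 + c*ρ/S' with S'(0) = 1, then c is the ρ-coefficient of S and S' = c*ρ/(S - 1).
S_1 = c0/f = 1 + (26720/321)*ρ + (2323211153/915920)*ρ^2 + ...; c1 = 26720/321.
S_2 = c1*ρ/(S_1 - 1) = 1 + (-6969633459/228723200)*ρ + ...; c2 = -6969633459/228723200.


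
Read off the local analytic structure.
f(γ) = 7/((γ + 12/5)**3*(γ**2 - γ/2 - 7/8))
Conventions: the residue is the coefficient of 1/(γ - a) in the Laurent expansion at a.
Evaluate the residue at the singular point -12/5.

The residue is 1232280000/1802485313.

At the order-3 pole -12/5 set g(γ) = (γ - (-12/5))^3*f(γ) = 7/(γ**2 - γ/2 - 7/8).
Order-3 pole: residue = g''(a)/2; g''(-12/5) = 2464560000/1802485313, so the residue is 1232280000/1802485313.


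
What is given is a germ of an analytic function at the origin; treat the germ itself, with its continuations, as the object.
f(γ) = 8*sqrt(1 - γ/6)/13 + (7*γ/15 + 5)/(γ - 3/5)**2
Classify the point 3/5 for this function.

The point is a pole of order 2.

The denominator factor γ - 3/5 vanishes at 3/5 and appears to the power 2; the numerator there equals 132/25, nonzero, and no other factor vanishes.
The branch terms are analytic at this point.
Hence a pole whose order is the multiplicity, 2.


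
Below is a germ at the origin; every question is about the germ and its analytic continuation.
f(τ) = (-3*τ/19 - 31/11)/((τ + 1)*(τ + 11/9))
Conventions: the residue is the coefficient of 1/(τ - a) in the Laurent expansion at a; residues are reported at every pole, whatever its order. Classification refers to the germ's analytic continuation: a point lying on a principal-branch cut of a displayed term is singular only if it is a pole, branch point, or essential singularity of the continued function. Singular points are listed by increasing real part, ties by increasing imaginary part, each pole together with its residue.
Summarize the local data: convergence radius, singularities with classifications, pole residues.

Denominator factor (τ + 1): pole of order 1 at -1, modulus 1.
Denominator factor (τ + 11/9): pole of order 1 at -11/9, modulus 11/9.
The radius of convergence is the smallest modulus among the singular points: 1.
At the order-1 pole -11/9 set g(τ) = (τ - (-11/9))*f(τ) = (-3*τ/19 - 31/11)/(τ + 1).
Simple pole: residue = g(a) at a = -11/9, which is 2469/209.
At the order-1 pole -1 set g(τ) = (τ - (-1))*f(τ) = (-3*τ/19 - 31/11)/(τ + 11/9).
Simple pole: residue = g(a) at a = -1, which is -2502/209.
List the singular points by increasing real part (a conjugate pair: the negative imaginary part first).

Radius of convergence at 0: 1.
At -11/9: a pole of order 1; residue 2469/209.
At -1: a pole of order 1; residue -2502/209.


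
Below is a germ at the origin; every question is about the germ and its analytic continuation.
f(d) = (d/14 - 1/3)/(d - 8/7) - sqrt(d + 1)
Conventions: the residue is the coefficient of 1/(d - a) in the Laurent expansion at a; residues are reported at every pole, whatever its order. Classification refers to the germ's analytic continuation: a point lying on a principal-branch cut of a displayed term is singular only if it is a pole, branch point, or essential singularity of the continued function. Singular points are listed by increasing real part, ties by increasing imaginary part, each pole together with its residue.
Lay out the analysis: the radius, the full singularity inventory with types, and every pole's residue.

Denominator factor (d - 8/7): pole of order 1 at 8/7, modulus 8/7.
Branch term (-1)*sqrt(1 - d/(-1)): its argument vanishes at d = -1, a square-root branch point, modulus 1.
The radius of convergence is the smallest modulus among the singular points: 1.
The branch term is analytic at 8/7 and contributes nothing to the residue; only the rational part matters.
At the order-1 pole 8/7 set g(d) = (d - (8/7))*(rational part) = d/14 - 1/3.
Simple pole: residue = g(a) at a = 8/7, which is -37/147.
List the singular points by increasing real part (a conjugate pair: the negative imaginary part first).

Radius of convergence at 0: 1.
At -1: an algebraic (square-root) branch point.
At 8/7: a pole of order 1; residue -37/147.


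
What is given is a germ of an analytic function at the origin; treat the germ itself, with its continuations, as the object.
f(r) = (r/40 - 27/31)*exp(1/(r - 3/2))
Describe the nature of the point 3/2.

The exponent 1/(r - (3/2)) has a pole at 3/2, so exp(1/(r - (3/2))) takes every nonzero value near it: an essential singularity (not a pole of any order).

The point is an essential singularity.


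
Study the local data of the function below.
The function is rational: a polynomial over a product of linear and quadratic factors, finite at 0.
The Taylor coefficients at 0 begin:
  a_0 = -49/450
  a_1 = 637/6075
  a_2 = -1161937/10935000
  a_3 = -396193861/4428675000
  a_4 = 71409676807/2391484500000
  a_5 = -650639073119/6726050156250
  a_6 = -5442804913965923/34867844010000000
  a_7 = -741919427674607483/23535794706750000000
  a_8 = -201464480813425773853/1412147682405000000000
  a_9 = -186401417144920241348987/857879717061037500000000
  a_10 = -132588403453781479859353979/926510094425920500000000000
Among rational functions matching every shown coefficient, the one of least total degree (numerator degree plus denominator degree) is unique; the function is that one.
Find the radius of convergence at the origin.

No rational of total degree below 9 reproduces all 11 coefficients; solving the [1/8] Pade equations on them gives f(ξ) = (3*ξ/10 - 1/2)/((ξ**2 + 7*ξ/9 - 3/2)**2*(ξ**2 + ξ + 10/7)**2), whose expansion matches every shown term.
Denominator factor (ξ**2 + ξ + 10/7)^2: discriminant -33/7, complex-conjugate roots (-1/2) + ((1/14)*sqrt(231))*i and (-1/2) - ((1/14)*sqrt(231))*i; poles of order 2, moduli (1/7)*sqrt(70) and (1/7)*sqrt(70).
Denominator factor (ξ**2 + 7*ξ/9 - 3/2)^2: discriminant 535/81, real irrational roots -7/18 + (1/18)*sqrt(535) and -7/18 - (1/18)*sqrt(535); poles of order 2, moduli -7/18 + (1/18)*sqrt(535) and 7/18 + (1/18)*sqrt(535).
The radius of convergence is the smallest modulus among the singular points: -7/18 + (1/18)*sqrt(535).

The radius of convergence is -7/18 + (1/18)*sqrt(535).


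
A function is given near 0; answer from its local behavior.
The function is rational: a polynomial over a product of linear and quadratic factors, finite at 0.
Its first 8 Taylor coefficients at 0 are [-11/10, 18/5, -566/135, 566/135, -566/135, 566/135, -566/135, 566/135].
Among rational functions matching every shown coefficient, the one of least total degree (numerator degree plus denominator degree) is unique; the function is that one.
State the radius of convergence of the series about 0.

No rational of total degree below 3 reproduces all 8 coefficients; solving the [2/1] Pade equations on them gives f(j) = (-16*j**2/27 + 5*j/2 - 11/10)/(j + 1), whose expansion matches every shown term.
Denominator factor (j + 1): pole of order 1 at -1, modulus 1.
The radius of convergence is the smallest modulus among the singular points: 1.

The radius of convergence is 1.


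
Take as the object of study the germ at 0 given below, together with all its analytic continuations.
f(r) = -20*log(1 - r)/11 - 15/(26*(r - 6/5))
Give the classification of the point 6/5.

The denominator factor r - 6/5 vanishes at 6/5 and appears to the power 1; the numerator there equals -15/26, nonzero, and no other factor vanishes.
The branch terms are analytic at this point.
Hence a pole whose order is the multiplicity, 1.

The point is a pole of order 1.


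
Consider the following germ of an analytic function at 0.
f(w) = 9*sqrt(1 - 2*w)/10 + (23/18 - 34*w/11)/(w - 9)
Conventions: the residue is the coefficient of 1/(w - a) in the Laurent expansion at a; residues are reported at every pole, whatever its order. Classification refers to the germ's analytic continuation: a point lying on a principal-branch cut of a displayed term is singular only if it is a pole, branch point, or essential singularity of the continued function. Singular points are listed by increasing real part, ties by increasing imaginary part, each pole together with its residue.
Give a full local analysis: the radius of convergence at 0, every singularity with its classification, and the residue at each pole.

Denominator factor (w - 9): pole of order 1 at 9, modulus 9.
Branch term (9/10)*sqrt(1 - w/(1/2)): its argument vanishes at w = 1/2, a square-root branch point, modulus 1/2.
The radius of convergence is the smallest modulus among the singular points: 1/2.
The branch term is analytic at 9 and contributes nothing to the residue; only the rational part matters.
At the order-1 pole 9 set g(w) = (w - (9))*(rational part) = 23/18 - 34*w/11.
Simple pole: residue = g(a) at a = 9, which is -5255/198.
List the singular points by increasing real part (a conjugate pair: the negative imaginary part first).

Radius of convergence at 0: 1/2.
At 1/2: an algebraic (square-root) branch point.
At 9: a pole of order 1; residue -5255/198.


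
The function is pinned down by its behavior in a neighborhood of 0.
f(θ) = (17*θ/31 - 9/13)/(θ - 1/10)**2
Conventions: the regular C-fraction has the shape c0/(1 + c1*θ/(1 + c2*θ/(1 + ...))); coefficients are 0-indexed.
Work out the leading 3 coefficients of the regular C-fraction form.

Taylor coefficients (expand at 0): a_0 = -900/13, a_1 = -535900/403, a_2 = -7928000/403.
c0 = a_0 = -900/13. Peel one level at a time: if S = 1 + c*θ/S' with S'(0) = 1, then c is the θ-coefficient of S and S' = c*θ/(S - 1).
S_1 = c0/f = 1 + (-5359/279)*θ + (6599761/77841)*θ^2 + ...; c1 = -5359/279.
S_2 = c1*θ/(S_1 - 1) = 1 + (6599761/1495161)*θ + ...; c2 = 6599761/1495161.

The regular C-fraction coefficients are [-900/13, -5359/279, 6599761/1495161].


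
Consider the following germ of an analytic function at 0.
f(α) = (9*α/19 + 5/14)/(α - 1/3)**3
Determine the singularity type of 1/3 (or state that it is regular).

The denominator factor α - 1/3 vanishes at 1/3 and appears to the power 3; the numerator there equals 137/266, nonzero, and no other factor vanishes.
Hence a pole whose order is the multiplicity, 3.

The point is a pole of order 3.


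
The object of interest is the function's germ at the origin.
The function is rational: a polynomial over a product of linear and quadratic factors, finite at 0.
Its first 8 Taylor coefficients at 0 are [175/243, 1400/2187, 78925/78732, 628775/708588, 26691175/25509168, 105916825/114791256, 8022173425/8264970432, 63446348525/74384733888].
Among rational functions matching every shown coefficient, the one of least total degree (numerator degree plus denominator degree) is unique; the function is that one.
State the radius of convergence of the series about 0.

The radius of convergence is 6/5.

No rational of total degree below 3 reproduces all 8 coefficients; solving the [0/3] Pade equations on them gives f(μ) = 4/(3*(μ - 6/5)**2*(μ + 9/7)), whose expansion matches every shown term.
Denominator factor (μ + 9/7): pole of order 1 at -9/7, modulus 9/7.
Denominator factor (μ - 6/5)^2: pole of order 2 at 6/5, modulus 6/5.
The radius of convergence is the smallest modulus among the singular points: 6/5.


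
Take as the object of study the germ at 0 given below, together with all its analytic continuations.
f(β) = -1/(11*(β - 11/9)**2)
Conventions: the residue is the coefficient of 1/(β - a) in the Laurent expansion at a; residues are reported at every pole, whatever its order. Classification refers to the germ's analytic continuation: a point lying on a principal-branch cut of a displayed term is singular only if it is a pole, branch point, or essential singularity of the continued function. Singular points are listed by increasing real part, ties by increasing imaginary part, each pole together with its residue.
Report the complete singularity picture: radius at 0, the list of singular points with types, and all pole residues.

Denominator factor (β - 11/9)^2: pole of order 2 at 11/9, modulus 11/9.
The radius of convergence is the smallest modulus among the singular points: 11/9.
At the order-2 pole 11/9 set g(β) = (β - (11/9))^2*f(β) = -1/11.
Order-2 pole: residue = g'(a); g'(11/9) = 0, so the residue is 0.

Radius of convergence at 0: 11/9.
At 11/9: a pole of order 2; residue 0.


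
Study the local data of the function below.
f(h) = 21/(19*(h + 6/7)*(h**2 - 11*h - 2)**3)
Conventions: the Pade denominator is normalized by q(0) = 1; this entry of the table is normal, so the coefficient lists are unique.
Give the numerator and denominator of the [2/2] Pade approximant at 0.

The Pade approximant has numerator coefficients [-49/304, 178222457/318904512, -237016381/212603008]; denominator coefficients [1, 14895635/1049028, 340908391/6294168].

Taylor coefficients needed (expand at 0): a_0 = -49/304, a_1 = 2597/912, a_2 = -179585/5472, a_3 = 1279537/4104, a_4 = -1043870275/393984.
Write the denominator as Q(h) = 1 + q1*h + q2*h^2. Requiring Q*f - P = O(h^5) with deg P <= 2 kills the coefficients of h^3..h^4 in Q*f:
  h^3: a_3 + q1*a_2 + q2*a_1 = 0, i.e. 1279537/4104 + (-179585/5472)*q1 + (2597/912)*q2 = 0.
  h^4: a_4 + q1*a_3 + q2*a_2 = 0, i.e. -1043870275/393984 + (1279537/4104)*q1 + (-179585/5472)*q2 = 0.
Solving this linear system: q1 = 14895635/1049028, q2 = 340908391/6294168.
The numerator is Q*f truncated at degree 2: P0 = a_0 = -49/304; P1 = a_1 + q1*a_0 = 178222457/318904512; P2 = a_2 + q1*a_1 + q2*a_0 = -237016381/212603008.


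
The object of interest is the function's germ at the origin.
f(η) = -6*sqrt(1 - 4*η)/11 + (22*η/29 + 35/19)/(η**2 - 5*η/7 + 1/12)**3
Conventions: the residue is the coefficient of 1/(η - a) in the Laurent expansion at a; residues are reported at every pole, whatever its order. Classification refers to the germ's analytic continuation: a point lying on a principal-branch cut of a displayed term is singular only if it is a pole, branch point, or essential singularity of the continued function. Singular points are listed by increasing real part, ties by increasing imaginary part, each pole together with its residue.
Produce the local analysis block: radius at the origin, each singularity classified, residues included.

Denominator factor (η**2 - 5*η/7 + 1/12)^3: discriminant 26/147, real irrational roots 5/14 + (1/42)*sqrt(78) and 5/14 - (1/42)*sqrt(78); poles of order 3, moduli 5/14 + (1/42)*sqrt(78) and 5/14 - (1/42)*sqrt(78).
Branch term (-6/11)*sqrt(1 - η/(1/4)): its argument vanishes at η = 1/4, a square-root branch point, modulus 1/4.
The radius of convergence is the smallest modulus among the singular points: 5/14 - (1/42)*sqrt(78).
The branch term is analytic at 5/14 - (1/42)*sqrt(78) and contributes nothing to the residue; only the rational part matters.
The factor η**2 - 5*η/7 + 1/12 splits as (η - a)(η - a') with a = 5/14 - (1/42)*sqrt(78), a' = 5/14 + (1/42)*sqrt(78). At the order-3 pole a set g(η) = (η - a)^3*(rational part) = [22*η/29 + 35/19] / (η - a')^3.
Order-3 pole: residue = g''(a)/2; g''(5/14 - (1/42)*sqrt(78)) = -(264170025/1210547)*sqrt(78), so the residue is -(264170025/2421094)*sqrt(78).
The branch term is analytic at 5/14 + (1/42)*sqrt(78) and contributes nothing to the residue; only the rational part matters.
The factor η**2 - 5*η/7 + 1/12 splits as (η - a)(η - a') with a = 5/14 + (1/42)*sqrt(78), a' = 5/14 - (1/42)*sqrt(78). At the order-3 pole a set g(η) = (η - a)^3*(rational part) = [22*η/29 + 35/19] / (η - a')^3.
Order-3 pole: residue = g''(a)/2; g''(5/14 + (1/42)*sqrt(78)) = (264170025/1210547)*sqrt(78), so the residue is (264170025/2421094)*sqrt(78).
List the singular points by increasing real part (a conjugate pair: the negative imaginary part first).

Radius of convergence at 0: 5/14 - (1/42)*sqrt(78).
At 5/14 - (1/42)*sqrt(78): a pole of order 3; residue -(264170025/2421094)*sqrt(78).
At 1/4: an algebraic (square-root) branch point.
At 5/14 + (1/42)*sqrt(78): a pole of order 3; residue (264170025/2421094)*sqrt(78).


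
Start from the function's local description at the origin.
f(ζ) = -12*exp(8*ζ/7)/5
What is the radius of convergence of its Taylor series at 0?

The radius of convergence is infinite.

The factor exp(8*ζ/7) is entire and contributes no finite singular point.
The polynomial part has no poles.
No finite singular points: the Taylor series at 0 converges everywhere.


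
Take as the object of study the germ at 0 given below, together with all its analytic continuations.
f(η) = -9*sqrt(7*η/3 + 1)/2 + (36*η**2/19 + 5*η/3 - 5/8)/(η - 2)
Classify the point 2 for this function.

The denominator factor η - 2 vanishes at 2 and appears to the power 1; the numerator there equals 4691/456, nonzero, and no other factor vanishes.
The branch terms are analytic at this point.
Hence a pole whose order is the multiplicity, 1.

The point is a pole of order 1.


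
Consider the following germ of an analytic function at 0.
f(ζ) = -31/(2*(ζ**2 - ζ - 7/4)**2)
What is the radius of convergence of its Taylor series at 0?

The radius of convergence is -1/2 + sqrt(2).

Denominator factor (ζ**2 - ζ - 7/4)^2: discriminant 8, real irrational roots 1/2 + sqrt(2) and 1/2 - sqrt(2); poles of order 2, moduli 1/2 + sqrt(2) and -1/2 + sqrt(2).
The radius of convergence is the smallest modulus among the singular points: -1/2 + sqrt(2).


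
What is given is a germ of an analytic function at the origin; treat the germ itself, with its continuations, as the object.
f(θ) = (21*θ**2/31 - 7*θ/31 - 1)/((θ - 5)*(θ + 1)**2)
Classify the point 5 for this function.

The point is a pole of order 1.

The denominator factor θ - 5 vanishes at 5 and appears to the power 1; the numerator there equals 459/31, nonzero, and no other factor vanishes.
Hence a pole whose order is the multiplicity, 1.


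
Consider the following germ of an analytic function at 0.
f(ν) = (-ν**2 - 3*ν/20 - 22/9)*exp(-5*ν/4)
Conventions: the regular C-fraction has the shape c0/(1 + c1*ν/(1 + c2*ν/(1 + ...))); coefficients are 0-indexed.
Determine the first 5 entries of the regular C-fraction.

Taylor coefficients (expand at 0): a_0 = -22/9, a_1 = 523/180, a_2 = -49/18, a_3 = 6665/3456, a_4 = -27125/27648.
c0 = a_0 = -22/9. Peel one level at a time: if S = 1 + c*ν/S' with S'(0) = 1, then c is the ν-coefficient of S and S' = c*ν/(S - 1).
S_1 = c0/f = 1 + (523/440)*ν + (57929/193600)*ν^2 + ...; c1 = 523/440.
S_2 = c1*ν/(S_1 - 1) = 1 + (-57929/230120)*ν + (5620625/26258784)*ν^2 + ...; c2 = -57929/230120.
S_3 = c2*ν/(S_2 - 1) = 1 + (309134375/363562404)*ν + (377563154375/966461483808)*ν^2 + ...; c3 = 309134375/363562404.
S_4 = c3*ν/(S_3 - 1) = 1 + (-28722258871/62514659640)*ν + ...; c4 = -28722258871/62514659640.

The regular C-fraction coefficients are [-22/9, 523/440, -57929/230120, 309134375/363562404, -28722258871/62514659640].


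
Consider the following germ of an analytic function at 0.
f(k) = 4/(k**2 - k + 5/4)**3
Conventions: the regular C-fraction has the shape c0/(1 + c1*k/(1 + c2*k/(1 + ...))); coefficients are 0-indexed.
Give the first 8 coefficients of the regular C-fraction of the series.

Taylor coefficients (expand at 0): a_0 = 256/125, a_1 = 3072/625, a_2 = 9216/3125, a_3 = -16384/3125, a_4 = -172032/15625, a_5 = -1867776/390625, a_6 = 18710528/1953125, a_7 = 154927104/9765625.
c0 = a_0 = 256/125. Peel one level at a time: if S = 1 + c*k/S' with S'(0) = 1, then c is the k-coefficient of S and S' = c*k/(S - 1).
S_1 = c0/f = 1 + (-12/5)*k + (108/25)*k^2 + ...; c1 = -12/5.
S_2 = c1*k/(S_1 - 1) = 1 + (9/5)*k + (107/75)*k^2 + ...; c2 = 9/5.
S_3 = c2*k/(S_2 - 1) = 1 + (-107/135)*k + (3916/18225)*k^2 + ...; c3 = -107/135.
S_4 = c3*k/(S_3 - 1) = 1 + (3916/14445)*k + (-190304/858675)*k^2 + ...; c4 = 3916/14445.
S_5 = c4*k/(S_4 - 1) = 1 + (428184/523765)*k + (1884600/958441)*k^2 + ...; c5 = 428184/523765.
S_6 = c5*k/(S_5 - 1) = 1 + (-14003625/5822113)*k + (70178625/35366809)*k^2 + ...; c6 = -14003625/5822113.
S_7 = c6*k/(S_6 - 1) = 1 + (1712271/2075503)*k + ...; c7 = 1712271/2075503.

The regular C-fraction coefficients are [256/125, -12/5, 9/5, -107/135, 3916/14445, 428184/523765, -14003625/5822113, 1712271/2075503].


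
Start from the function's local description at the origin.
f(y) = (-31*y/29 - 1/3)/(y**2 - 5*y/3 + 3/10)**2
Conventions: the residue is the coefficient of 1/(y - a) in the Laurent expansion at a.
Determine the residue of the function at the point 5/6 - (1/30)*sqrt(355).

The factor y**2 - 5*y/3 + 3/10 splits as (y - a)(y - a') with a = 5/6 - (1/30)*sqrt(355), a' = 5/6 + (1/30)*sqrt(355). At the order-2 pole a set g(y) = (y - a)^2*f(y) = [-31*y/29 - 1/3] / (y - a')^2.
Order-2 pole: residue = g'(a); g'(5/6 - (1/30)*sqrt(355)) = -(135/2059)*sqrt(355), so the residue is -(135/2059)*sqrt(355).

The residue is -(135/2059)*sqrt(355).


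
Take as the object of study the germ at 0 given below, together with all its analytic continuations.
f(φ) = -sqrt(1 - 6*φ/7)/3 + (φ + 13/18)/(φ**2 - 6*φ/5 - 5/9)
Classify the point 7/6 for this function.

The point is an algebraic (square-root) branch point.

The term (-1/3)*sqrt(1 - φ/(7/6)) has argument 1 - 7/6/(7/6) = 0 at 7/6: a square-root (algebraic, two-sheeted) branch point; the remaining terms are analytic or single-valued there.


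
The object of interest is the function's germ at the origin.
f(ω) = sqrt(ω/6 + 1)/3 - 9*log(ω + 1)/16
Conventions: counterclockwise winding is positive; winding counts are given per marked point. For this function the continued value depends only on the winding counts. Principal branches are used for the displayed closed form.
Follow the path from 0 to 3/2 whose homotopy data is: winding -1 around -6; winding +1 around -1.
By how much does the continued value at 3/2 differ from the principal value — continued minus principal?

Continued minus principal equals (-(1/3)*sqrt(5)) - ((9/8)*pi)*i.

The rational part is single-valued and drops out of the difference; each branch term changes only by its own monodromy.
(1/3)*sqrt(1 - ω/(-6)): winding -1 is odd, the square root flips sign, contributing -2*(1/3)*sqrt(1 - (3/2)/(-6)) = -2*(1/3)*sqrt(5/4) = -(1/3)*sqrt(5).
(-9/16)*log(1 - ω/(-1)): each positive loop around -1 adds 2*pi*i to the log, so winding +1 contributes (-9/16)*(1)*2*pi*i = -(9/8)*pi*i.
Summing the contributions at ω = 3/2 gives (-(1/3)*sqrt(5)) - ((9/8)*pi)*i.


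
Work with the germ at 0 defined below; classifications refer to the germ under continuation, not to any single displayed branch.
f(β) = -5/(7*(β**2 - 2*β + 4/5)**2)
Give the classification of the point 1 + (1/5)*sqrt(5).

The point is a pole of order 2.

The denominator factor β**2 - 2*β + 4/5 vanishes at 1 + (1/5)*sqrt(5) and appears to the power 2; the numerator there equals -5/7, nonzero, and no other factor vanishes.
Hence a pole whose order is the multiplicity, 2.


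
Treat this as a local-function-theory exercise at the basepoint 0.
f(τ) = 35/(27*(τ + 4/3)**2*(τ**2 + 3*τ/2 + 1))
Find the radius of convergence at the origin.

The radius of convergence is 1.

Denominator factor (τ**2 + 3*τ/2 + 1): discriminant -7/4, complex-conjugate roots (-3/4) + ((1/4)*sqrt(7))*i and (-3/4) - ((1/4)*sqrt(7))*i; poles of order 1, moduli 1 and 1.
Denominator factor (τ + 4/3)^2: pole of order 2 at -4/3, modulus 4/3.
The radius of convergence is the smallest modulus among the singular points: 1.


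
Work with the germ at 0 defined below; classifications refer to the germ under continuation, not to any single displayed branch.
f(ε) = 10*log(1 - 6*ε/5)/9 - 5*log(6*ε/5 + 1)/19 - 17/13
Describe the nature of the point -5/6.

The point is a logarithmic branch point.

The term (-5/19)*log(1 - ε/(-5/6)) has argument 1 - -5/6/(-5/6) = 0 at -5/6: a logarithmic (infinitely-sheeted) branch point; the remaining terms are analytic or single-valued there.


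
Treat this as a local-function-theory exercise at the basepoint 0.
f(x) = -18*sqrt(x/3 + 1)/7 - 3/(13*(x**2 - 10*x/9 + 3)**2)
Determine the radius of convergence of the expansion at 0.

Denominator factor (x**2 - 10*x/9 + 3)^2: discriminant -872/81, complex-conjugate roots (5/9) + ((1/9)*sqrt(218))*i and (5/9) - ((1/9)*sqrt(218))*i; poles of order 2, moduli sqrt(3) and sqrt(3).
Branch term (-18/7)*sqrt(1 - x/(-3)): its argument vanishes at x = -3, a square-root branch point, modulus 3.
The radius of convergence is the smallest modulus among the singular points: sqrt(3).

The radius of convergence is sqrt(3).


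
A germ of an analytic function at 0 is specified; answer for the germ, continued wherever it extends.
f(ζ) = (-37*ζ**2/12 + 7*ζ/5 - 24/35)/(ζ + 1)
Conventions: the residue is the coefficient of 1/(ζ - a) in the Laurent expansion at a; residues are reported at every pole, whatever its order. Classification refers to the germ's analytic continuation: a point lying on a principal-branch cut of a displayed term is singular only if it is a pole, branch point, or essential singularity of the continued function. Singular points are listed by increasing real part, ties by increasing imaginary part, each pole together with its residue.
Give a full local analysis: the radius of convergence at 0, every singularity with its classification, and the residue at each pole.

Denominator factor (ζ + 1): pole of order 1 at -1, modulus 1.
The radius of convergence is the smallest modulus among the singular points: 1.
At the order-1 pole -1 set g(ζ) = (ζ - (-1))*f(ζ) = -37*ζ**2/12 + 7*ζ/5 - 24/35.
Simple pole: residue = g(a) at a = -1, which is -2171/420.

Radius of convergence at 0: 1.
At -1: a pole of order 1; residue -2171/420.


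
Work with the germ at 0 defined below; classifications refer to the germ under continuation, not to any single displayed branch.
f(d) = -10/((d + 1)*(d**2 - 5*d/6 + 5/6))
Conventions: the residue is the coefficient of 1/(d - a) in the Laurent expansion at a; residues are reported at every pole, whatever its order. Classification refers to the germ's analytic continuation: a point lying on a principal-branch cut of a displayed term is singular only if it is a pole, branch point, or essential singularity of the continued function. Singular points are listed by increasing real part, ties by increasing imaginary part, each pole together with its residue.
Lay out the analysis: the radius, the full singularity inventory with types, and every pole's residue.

Radius of convergence at 0: (1/6)*sqrt(30).
At -1: a pole of order 1; residue -15/4.
At (5/12) - ((1/12)*sqrt(95))*i: a pole of order 1; residue (15/8) - ((51/152)*sqrt(95))*i.
At (5/12) + ((1/12)*sqrt(95))*i: a pole of order 1; residue (15/8) + ((51/152)*sqrt(95))*i.

Denominator factor (d + 1): pole of order 1 at -1, modulus 1.
Denominator factor (d**2 - 5*d/6 + 5/6): discriminant -95/36, complex-conjugate roots (5/12) + ((1/12)*sqrt(95))*i and (5/12) - ((1/12)*sqrt(95))*i; poles of order 1, moduli (1/6)*sqrt(30) and (1/6)*sqrt(30).
The radius of convergence is the smallest modulus among the singular points: (1/6)*sqrt(30).
At the order-1 pole -1 set g(d) = (d - (-1))*f(d) = -10/(d**2 - 5*d/6 + 5/6).
Simple pole: residue = g(a) at a = -1, which is -15/4.
The factor d**2 - 5*d/6 + 5/6 splits as (d - a)(d - a') with a = (5/12) - ((1/12)*sqrt(95))*i, a' = (5/12) + ((1/12)*sqrt(95))*i. At the order-1 pole a set g(d) = (d - a)*f(d) = [-10/(d + 1)] / (d - a').
Simple pole: residue = g(a) at a = (5/12) - ((1/12)*sqrt(95))*i, which is (15/8) - ((51/152)*sqrt(95))*i.
The factor d**2 - 5*d/6 + 5/6 splits as (d - a)(d - a') with a = (5/12) + ((1/12)*sqrt(95))*i, a' = (5/12) - ((1/12)*sqrt(95))*i. At the order-1 pole a set g(d) = (d - a)*f(d) = [-10/(d + 1)] / (d - a').
Simple pole: residue = g(a) at a = (5/12) + ((1/12)*sqrt(95))*i, which is (15/8) + ((51/152)*sqrt(95))*i.
List the singular points by increasing real part (a conjugate pair: the negative imaginary part first).


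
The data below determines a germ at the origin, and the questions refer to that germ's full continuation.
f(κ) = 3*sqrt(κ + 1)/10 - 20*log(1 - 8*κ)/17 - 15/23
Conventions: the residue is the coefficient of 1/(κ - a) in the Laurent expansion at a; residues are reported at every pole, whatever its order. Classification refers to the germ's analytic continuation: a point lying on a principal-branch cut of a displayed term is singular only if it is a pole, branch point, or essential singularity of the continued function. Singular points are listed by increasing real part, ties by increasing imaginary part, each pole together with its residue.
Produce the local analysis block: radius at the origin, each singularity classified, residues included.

Branch term (3/10)*sqrt(1 - κ/(-1)): its argument vanishes at κ = -1, a square-root branch point, modulus 1.
Branch term (-20/17)*log(1 - κ/(1/8)): its argument vanishes at κ = 1/8, a logarithmic branch point, modulus 1/8.
The radius of convergence is the smallest modulus among the singular points: 1/8.
List the singular points by increasing real part (a conjugate pair: the negative imaginary part first).

Radius of convergence at 0: 1/8.
At -1: an algebraic (square-root) branch point.
At 1/8: a logarithmic branch point.


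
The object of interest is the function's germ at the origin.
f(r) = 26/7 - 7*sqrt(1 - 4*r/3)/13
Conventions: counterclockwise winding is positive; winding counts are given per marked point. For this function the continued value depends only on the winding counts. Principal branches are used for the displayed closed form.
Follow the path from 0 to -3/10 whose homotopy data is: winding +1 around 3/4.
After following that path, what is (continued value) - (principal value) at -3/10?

Continued minus principal equals (14/65)*sqrt(35).

The rational part is single-valued and drops out of the difference; each branch term changes only by its own monodromy.
(-7/13)*sqrt(1 - r/(3/4)): winding +1 is odd, the square root flips sign, contributing -2*(-7/13)*sqrt(1 - (-3/10)/(3/4)) = -2*(-7/13)*sqrt(7/5) = (14/65)*sqrt(35).
Summing the contributions at r = -3/10 gives (14/65)*sqrt(35).


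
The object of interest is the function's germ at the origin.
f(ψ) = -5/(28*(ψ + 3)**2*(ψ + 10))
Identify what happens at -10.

The point is a pole of order 1.

The denominator factor ψ + 10 vanishes at -10 and appears to the power 1; the numerator there equals -5/28, nonzero, and no other factor vanishes.
Hence a pole whose order is the multiplicity, 1.


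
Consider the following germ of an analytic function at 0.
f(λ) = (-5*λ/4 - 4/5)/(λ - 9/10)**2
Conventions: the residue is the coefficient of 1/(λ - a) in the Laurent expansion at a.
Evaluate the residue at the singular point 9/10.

The residue is -5/4.

At the order-2 pole 9/10 set g(λ) = (λ - (9/10))^2*f(λ) = -5*λ/4 - 4/5.
Order-2 pole: residue = g'(a); g'(9/10) = -5/4, so the residue is -5/4.


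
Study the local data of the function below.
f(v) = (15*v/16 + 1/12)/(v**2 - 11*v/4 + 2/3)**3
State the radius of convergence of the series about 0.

The radius of convergence is 11/8 - (1/24)*sqrt(705).

Denominator factor (v**2 - 11*v/4 + 2/3)^3: discriminant 235/48, real irrational roots 11/8 + (1/24)*sqrt(705) and 11/8 - (1/24)*sqrt(705); poles of order 3, moduli 11/8 + (1/24)*sqrt(705) and 11/8 - (1/24)*sqrt(705).
The radius of convergence is the smallest modulus among the singular points: 11/8 - (1/24)*sqrt(705).


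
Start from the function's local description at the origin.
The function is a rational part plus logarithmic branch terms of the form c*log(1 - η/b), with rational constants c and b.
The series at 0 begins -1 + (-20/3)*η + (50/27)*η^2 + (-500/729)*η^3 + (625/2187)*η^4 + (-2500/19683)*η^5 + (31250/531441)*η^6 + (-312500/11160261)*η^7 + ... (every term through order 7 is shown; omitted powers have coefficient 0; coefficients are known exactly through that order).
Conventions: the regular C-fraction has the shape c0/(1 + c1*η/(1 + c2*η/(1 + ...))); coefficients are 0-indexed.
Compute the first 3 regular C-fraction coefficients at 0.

Taylor coefficients (read off): a_0 = -1, a_1 = -20/3, a_2 = 50/27.
c0 = a_0 = -1. Peel one level at a time: if S = 1 + c*η/S' with S'(0) = 1, then c is the η-coefficient of S and S' = c*η/(S - 1).
S_1 = c0/f = 1 + (-20/3)*η + (1250/27)*η^2 + ...; c1 = -20/3.
S_2 = c1*η/(S_1 - 1) = 1 + (125/18)*η + ...; c2 = 125/18.

The regular C-fraction coefficients are [-1, -20/3, 125/18].


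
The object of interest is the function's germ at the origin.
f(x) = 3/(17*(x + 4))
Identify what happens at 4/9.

Denominator factors: x + 4 = 40/9 at x = 4/9 — none vanishes.
So the germ continues analytically to 4/9.

The point is a regular point.


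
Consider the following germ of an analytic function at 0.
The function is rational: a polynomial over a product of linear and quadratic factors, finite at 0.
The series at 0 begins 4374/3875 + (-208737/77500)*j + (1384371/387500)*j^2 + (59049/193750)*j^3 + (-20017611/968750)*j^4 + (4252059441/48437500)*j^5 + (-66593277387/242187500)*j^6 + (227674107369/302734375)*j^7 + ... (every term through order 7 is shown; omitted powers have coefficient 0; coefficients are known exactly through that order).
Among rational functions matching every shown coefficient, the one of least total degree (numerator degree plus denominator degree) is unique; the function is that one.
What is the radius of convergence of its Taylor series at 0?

No rational of total degree below 4 reproduces all 8 coefficients; solving the [1/3] Pade equations on them gives f(j) = (7*j/12 + 6/31)/(j + 5/9)**3, whose expansion matches every shown term.
Denominator factor (j + 5/9)^3: pole of order 3 at -5/9, modulus 5/9.
The radius of convergence is the smallest modulus among the singular points: 5/9.

The radius of convergence is 5/9.


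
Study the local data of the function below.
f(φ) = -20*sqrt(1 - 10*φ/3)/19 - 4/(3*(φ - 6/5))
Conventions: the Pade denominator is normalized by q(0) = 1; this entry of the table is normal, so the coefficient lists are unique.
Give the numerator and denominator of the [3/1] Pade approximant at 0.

The Pade approximant has numerator coefficients [10/171, 4450/1729, -13750/5187, -46250/46683]; denominator coefficients [1, -995/546].

Taylor coefficients needed (expand at 0): a_0 = 10/171, a_1 = 1375/513, a_2 = 6875/3078, a_3 = 56875/18468, a_4 = 621875/110808.
Write the denominator as Q(φ) = 1 + q1*φ. Requiring Q*f - P = O(φ^5) with deg P <= 3 kills the coefficients of φ^4..φ^4 in Q*f:
  φ^4: a_4 + q1*a_3 = 0, i.e. 621875/110808 + (56875/18468)*q1 = 0.
Solving this linear system: q1 = -995/546.
The numerator is Q*f truncated at degree 3: P0 = a_0 = 10/171; P1 = a_1 + q1*a_0 = 4450/1729; P2 = a_2 + q1*a_1 = -13750/5187; P3 = a_3 + q1*a_2 = -46250/46683.
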